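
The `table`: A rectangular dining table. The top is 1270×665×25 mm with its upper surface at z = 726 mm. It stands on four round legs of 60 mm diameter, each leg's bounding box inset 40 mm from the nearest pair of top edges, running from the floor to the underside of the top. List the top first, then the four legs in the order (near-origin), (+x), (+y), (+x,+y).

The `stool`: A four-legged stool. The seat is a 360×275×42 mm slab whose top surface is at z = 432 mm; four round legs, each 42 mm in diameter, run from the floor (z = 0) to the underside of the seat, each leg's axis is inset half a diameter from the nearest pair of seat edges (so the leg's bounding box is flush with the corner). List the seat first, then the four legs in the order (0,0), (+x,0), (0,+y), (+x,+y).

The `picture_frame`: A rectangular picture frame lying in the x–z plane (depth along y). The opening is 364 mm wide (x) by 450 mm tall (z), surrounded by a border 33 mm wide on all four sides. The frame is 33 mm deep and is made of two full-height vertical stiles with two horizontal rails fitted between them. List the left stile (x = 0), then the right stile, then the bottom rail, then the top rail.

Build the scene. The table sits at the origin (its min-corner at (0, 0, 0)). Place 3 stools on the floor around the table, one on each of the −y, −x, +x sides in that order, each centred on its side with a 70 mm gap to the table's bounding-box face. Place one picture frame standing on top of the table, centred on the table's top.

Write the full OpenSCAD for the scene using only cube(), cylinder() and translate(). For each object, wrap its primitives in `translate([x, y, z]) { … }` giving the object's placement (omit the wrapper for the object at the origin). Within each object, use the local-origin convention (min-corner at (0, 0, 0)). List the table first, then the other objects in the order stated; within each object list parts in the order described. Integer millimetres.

translate([0, 0, 701]) cube([1270, 665, 25]);
translate([70, 70, 0]) cylinder(h = 701, r = 30);
translate([1200, 70, 0]) cylinder(h = 701, r = 30);
translate([70, 595, 0]) cylinder(h = 701, r = 30);
translate([1200, 595, 0]) cylinder(h = 701, r = 30);
translate([455, -345, 0]) {
  translate([0, 0, 390]) cube([360, 275, 42]);
  translate([21, 21, 0]) cylinder(h = 390, r = 21);
  translate([339, 21, 0]) cylinder(h = 390, r = 21);
  translate([21, 254, 0]) cylinder(h = 390, r = 21);
  translate([339, 254, 0]) cylinder(h = 390, r = 21);
}
translate([-430, 195, 0]) {
  translate([0, 0, 390]) cube([360, 275, 42]);
  translate([21, 21, 0]) cylinder(h = 390, r = 21);
  translate([339, 21, 0]) cylinder(h = 390, r = 21);
  translate([21, 254, 0]) cylinder(h = 390, r = 21);
  translate([339, 254, 0]) cylinder(h = 390, r = 21);
}
translate([1340, 195, 0]) {
  translate([0, 0, 390]) cube([360, 275, 42]);
  translate([21, 21, 0]) cylinder(h = 390, r = 21);
  translate([339, 21, 0]) cylinder(h = 390, r = 21);
  translate([21, 254, 0]) cylinder(h = 390, r = 21);
  translate([339, 254, 0]) cylinder(h = 390, r = 21);
}
translate([420, 316, 726]) {
  cube([33, 33, 516]);
  translate([397, 0, 0]) cube([33, 33, 516]);
  translate([33, 0, 0]) cube([364, 33, 33]);
  translate([33, 0, 483]) cube([364, 33, 33]);
}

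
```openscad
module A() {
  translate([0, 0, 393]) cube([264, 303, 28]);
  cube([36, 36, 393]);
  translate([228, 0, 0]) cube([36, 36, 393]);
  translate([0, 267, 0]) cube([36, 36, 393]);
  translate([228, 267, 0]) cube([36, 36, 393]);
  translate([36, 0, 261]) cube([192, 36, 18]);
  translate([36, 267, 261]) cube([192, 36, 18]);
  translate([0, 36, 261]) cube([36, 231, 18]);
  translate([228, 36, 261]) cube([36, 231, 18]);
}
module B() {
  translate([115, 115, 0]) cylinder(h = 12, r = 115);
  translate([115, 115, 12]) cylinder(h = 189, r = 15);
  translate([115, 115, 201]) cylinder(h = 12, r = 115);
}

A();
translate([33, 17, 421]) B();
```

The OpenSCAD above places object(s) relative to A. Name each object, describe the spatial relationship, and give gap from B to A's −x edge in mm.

A is a stool. B is a spool. The spool is on top of the stool. The gap from the spool to the stool's −x edge is 33 mm.

The spool's min-x is at 33; the stool's min-x is 0; gap = 33 mm.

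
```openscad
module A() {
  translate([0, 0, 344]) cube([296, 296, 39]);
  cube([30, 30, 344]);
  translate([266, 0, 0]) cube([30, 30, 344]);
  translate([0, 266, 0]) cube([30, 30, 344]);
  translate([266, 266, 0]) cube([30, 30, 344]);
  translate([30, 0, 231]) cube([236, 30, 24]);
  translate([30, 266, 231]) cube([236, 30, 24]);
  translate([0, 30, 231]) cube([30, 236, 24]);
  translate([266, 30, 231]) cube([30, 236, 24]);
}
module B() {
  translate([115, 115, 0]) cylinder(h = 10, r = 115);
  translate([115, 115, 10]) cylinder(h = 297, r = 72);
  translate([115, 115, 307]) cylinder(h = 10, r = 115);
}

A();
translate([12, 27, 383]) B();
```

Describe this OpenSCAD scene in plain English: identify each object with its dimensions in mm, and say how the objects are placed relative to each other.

A is a simple wooden stool: a rectangular seat 296 mm (x) by 296 mm (y), 39 mm thick, top face at z = 383 mm, on four square legs, each 30×30 mm in cross-section. The legs rest on z = 0, each flush with a corner of the seat. Four stretchers, 30 mm wide and 24 mm tall, connect adjacent legs with their undersides at z = 231 mm, each running between the inner faces of the legs it joins and aligned with the legs' outer faces on the other axis.

B is a spool: two coaxial disc flanges of radius 115 mm and thickness 10 mm, joined by a core cylinder of radius 72 mm and height 297 mm. The lower flange rests on z = 0 and the three cylinders share a vertical axis.

The spool is on top of the stool.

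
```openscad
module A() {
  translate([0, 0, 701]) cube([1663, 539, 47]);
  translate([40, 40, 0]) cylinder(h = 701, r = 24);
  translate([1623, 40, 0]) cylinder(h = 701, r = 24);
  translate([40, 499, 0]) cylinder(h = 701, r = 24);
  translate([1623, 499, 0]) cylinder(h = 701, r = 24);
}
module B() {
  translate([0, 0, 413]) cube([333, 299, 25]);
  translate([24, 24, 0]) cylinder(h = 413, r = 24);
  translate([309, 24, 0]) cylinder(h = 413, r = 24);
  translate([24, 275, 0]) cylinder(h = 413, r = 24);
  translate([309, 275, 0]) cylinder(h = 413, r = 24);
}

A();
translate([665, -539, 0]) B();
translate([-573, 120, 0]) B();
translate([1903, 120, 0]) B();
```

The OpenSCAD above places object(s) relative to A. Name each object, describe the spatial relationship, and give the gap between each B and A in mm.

Each stool's nearest face is 240 mm from the table's bounding box.

A is a table. B is a stool. Three stools sit around the table at the −y, −x, +x sides. The gap between each stool and the table is 240 mm.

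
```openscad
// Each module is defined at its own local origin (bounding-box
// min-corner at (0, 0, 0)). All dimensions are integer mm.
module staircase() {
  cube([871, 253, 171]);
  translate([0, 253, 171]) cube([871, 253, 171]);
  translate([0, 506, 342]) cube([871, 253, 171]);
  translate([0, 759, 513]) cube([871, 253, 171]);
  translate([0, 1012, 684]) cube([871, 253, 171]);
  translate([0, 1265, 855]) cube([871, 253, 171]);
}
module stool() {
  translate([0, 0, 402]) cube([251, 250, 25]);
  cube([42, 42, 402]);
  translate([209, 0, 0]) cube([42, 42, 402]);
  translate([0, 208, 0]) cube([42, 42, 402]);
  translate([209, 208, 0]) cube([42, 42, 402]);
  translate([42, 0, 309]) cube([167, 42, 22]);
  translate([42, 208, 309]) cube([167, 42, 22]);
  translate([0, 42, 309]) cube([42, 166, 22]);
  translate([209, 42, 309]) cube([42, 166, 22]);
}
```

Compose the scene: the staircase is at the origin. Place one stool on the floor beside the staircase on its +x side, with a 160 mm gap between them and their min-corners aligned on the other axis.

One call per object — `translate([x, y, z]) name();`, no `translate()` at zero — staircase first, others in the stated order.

staircase();
translate([1031, 0, 0]) stool();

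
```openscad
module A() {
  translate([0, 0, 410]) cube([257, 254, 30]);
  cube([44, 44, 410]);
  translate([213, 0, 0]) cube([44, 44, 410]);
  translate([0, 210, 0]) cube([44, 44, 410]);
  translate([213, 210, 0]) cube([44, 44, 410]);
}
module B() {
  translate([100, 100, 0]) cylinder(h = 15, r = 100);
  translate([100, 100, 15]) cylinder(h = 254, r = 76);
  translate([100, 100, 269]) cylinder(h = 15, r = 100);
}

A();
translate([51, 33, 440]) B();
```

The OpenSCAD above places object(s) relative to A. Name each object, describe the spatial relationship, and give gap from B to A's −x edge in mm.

The spool's min-x is at 51; the stool's min-x is 0; gap = 51 mm.

A is a stool. B is a spool. The spool is on top of the stool. The gap from the spool to the stool's −x edge is 51 mm.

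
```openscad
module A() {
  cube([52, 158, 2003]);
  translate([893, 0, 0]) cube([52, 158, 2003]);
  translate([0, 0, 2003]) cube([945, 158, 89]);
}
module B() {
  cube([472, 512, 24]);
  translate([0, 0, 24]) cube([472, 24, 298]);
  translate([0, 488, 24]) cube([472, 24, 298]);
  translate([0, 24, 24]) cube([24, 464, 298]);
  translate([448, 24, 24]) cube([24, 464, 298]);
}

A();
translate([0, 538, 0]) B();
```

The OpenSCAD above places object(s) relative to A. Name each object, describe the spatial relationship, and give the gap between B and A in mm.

A is a door frame. B is an open box. The open box is on the floor beside the door frame on its +y side. The gap between the open box and the door frame is 380 mm.

The open box's nearest face is 380 mm from the door frame's +y face.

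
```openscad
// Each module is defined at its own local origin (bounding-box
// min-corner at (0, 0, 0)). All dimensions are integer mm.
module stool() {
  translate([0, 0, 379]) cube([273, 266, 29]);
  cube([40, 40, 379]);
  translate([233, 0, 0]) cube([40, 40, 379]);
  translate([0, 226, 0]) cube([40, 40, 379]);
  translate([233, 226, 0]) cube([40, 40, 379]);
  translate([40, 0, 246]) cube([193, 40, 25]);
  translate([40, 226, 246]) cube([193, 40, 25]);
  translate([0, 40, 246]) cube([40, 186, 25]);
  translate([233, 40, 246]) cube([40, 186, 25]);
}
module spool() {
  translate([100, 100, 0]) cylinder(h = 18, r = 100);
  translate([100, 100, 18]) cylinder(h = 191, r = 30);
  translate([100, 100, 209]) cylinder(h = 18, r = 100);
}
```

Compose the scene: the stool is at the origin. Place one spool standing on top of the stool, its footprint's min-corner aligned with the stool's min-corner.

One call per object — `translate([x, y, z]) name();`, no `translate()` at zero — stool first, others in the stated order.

stool();
translate([0, 0, 408]) spool();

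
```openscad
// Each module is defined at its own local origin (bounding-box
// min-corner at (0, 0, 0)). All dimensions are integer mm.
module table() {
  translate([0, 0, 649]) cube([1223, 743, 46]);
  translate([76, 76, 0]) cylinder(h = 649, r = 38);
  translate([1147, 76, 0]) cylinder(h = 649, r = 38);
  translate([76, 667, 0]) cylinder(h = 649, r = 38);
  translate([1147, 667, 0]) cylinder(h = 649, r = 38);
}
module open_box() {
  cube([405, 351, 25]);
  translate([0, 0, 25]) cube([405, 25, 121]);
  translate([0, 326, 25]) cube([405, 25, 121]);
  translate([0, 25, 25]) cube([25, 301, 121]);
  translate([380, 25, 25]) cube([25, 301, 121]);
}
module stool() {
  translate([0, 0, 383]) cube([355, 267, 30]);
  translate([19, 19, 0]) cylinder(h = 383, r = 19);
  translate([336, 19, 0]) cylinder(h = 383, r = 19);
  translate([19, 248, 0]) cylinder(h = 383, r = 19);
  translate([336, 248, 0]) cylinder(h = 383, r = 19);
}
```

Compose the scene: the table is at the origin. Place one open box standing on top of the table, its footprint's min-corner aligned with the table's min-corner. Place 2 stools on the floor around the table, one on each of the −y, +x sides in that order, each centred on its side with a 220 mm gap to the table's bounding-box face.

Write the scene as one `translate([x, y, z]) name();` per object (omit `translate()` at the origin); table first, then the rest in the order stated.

table();
translate([0, 0, 695]) open_box();
translate([434, -487, 0]) stool();
translate([1443, 238, 0]) stool();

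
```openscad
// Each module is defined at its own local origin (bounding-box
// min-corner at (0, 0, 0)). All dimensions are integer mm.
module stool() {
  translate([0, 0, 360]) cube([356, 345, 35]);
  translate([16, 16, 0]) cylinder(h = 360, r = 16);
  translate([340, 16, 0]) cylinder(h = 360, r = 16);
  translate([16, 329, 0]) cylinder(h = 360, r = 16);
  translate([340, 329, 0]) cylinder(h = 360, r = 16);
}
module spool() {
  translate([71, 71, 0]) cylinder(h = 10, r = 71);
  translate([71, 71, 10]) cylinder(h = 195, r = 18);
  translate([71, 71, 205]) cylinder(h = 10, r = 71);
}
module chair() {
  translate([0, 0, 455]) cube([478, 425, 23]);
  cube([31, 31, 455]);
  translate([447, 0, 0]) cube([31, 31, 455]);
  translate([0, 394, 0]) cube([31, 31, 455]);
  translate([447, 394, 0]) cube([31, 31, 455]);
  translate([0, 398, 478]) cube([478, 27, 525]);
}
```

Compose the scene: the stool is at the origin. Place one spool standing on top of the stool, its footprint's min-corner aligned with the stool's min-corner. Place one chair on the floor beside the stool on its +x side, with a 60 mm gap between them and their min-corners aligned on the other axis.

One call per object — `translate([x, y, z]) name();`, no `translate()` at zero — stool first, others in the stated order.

stool();
translate([0, 0, 395]) spool();
translate([416, 0, 0]) chair();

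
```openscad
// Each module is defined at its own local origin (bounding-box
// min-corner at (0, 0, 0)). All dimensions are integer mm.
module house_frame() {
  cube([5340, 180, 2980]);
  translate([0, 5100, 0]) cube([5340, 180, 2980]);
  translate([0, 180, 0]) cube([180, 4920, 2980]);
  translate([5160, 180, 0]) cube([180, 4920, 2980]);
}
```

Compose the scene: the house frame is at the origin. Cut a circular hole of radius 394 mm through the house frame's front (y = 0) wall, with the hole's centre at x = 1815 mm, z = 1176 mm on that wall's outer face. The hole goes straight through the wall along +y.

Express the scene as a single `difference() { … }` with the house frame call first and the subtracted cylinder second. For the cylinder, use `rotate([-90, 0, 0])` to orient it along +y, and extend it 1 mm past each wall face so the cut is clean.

difference() {
  house_frame();
  translate([1815, -1, 1176]) rotate([-90, 0, 0]) cylinder(h = 182, r = 394);
}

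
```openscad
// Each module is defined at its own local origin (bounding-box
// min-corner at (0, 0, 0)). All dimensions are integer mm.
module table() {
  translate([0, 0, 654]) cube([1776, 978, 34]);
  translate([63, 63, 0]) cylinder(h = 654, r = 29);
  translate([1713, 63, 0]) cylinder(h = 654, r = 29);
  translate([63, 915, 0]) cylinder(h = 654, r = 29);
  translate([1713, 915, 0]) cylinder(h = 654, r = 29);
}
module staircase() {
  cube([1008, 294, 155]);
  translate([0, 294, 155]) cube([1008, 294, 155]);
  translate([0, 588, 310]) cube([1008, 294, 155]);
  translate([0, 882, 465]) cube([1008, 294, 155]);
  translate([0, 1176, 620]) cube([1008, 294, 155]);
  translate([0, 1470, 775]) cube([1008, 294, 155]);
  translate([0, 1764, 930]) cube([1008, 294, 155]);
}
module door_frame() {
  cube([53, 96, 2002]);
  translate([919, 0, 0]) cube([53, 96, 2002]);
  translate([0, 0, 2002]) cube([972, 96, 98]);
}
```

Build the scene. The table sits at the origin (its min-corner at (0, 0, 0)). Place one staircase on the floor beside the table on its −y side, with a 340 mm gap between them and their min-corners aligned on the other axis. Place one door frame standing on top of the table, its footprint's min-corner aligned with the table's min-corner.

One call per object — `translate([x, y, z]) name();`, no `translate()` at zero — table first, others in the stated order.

table();
translate([0, -2398, 0]) staircase();
translate([0, 0, 688]) door_frame();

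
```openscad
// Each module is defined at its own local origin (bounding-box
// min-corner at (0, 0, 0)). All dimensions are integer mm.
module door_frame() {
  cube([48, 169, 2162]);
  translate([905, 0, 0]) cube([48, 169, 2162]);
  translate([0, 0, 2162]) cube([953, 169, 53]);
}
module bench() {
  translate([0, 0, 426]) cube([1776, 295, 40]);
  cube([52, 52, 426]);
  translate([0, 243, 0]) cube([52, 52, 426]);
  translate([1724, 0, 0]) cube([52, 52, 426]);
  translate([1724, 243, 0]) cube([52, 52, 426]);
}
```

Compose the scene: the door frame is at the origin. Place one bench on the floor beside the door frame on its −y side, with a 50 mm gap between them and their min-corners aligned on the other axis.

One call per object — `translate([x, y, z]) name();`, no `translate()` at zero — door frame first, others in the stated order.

door_frame();
translate([0, -345, 0]) bench();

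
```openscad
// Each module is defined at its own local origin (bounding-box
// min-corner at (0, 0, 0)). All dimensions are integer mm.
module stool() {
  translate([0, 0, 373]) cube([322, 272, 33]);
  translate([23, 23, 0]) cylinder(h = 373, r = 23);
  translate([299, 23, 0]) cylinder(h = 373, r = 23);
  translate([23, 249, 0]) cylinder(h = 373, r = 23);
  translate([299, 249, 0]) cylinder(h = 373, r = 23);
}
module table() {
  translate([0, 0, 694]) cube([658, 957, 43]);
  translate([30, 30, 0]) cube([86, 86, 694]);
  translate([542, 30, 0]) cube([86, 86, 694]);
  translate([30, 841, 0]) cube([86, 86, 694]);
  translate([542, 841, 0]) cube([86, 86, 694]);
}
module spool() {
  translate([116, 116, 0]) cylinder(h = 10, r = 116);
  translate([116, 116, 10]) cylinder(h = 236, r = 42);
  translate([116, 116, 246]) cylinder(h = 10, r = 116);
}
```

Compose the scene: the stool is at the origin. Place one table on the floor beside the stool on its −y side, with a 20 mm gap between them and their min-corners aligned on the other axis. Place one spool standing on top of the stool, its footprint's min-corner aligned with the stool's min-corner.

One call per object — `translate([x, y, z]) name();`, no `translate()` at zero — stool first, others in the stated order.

stool();
translate([0, -977, 0]) table();
translate([0, 0, 406]) spool();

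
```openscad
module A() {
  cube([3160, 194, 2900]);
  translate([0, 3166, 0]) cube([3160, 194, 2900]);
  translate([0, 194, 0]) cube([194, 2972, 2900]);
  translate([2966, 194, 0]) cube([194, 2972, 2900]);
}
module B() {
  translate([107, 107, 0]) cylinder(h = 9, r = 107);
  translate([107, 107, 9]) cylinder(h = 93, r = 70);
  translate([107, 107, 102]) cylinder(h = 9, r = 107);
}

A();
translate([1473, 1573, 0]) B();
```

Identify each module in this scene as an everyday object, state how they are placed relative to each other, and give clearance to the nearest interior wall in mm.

A is a house frame. B is a spool. The spool sits inside the house frame, centred. The clearance to the nearest interior wall is 1279 mm.

Clearances: x = 1279, y = 1379; minimum 1279 mm.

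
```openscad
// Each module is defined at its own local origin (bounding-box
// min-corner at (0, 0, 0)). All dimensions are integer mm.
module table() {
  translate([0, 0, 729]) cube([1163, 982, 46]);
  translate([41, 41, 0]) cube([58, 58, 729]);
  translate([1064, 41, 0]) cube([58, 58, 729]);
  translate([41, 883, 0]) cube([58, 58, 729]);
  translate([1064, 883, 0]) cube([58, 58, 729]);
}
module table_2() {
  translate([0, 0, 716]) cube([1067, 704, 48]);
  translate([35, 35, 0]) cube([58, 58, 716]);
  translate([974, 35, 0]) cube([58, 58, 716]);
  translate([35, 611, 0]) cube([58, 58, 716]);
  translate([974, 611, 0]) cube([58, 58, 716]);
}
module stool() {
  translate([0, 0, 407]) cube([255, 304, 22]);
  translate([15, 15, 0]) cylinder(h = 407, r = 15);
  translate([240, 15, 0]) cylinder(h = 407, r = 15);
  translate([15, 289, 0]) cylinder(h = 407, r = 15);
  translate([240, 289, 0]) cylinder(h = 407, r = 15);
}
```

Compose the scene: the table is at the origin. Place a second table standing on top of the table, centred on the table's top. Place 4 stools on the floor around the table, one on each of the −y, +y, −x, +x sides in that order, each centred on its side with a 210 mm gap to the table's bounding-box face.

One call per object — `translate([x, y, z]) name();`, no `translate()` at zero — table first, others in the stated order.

table();
translate([48, 139, 775]) table_2();
translate([454, -514, 0]) stool();
translate([454, 1192, 0]) stool();
translate([-465, 339, 0]) stool();
translate([1373, 339, 0]) stool();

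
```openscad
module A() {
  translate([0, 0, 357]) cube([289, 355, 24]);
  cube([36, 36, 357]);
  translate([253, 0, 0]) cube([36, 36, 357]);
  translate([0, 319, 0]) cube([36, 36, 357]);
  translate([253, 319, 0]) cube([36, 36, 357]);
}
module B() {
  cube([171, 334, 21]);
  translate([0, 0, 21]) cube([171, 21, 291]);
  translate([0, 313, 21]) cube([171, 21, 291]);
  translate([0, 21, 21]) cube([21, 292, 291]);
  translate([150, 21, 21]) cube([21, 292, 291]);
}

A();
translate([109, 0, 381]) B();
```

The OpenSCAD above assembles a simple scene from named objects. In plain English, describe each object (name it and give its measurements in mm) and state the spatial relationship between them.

A is a simple wooden stool: a rectangular seat 289 mm (x) by 355 mm (y), 24 mm thick, top face at z = 381 mm, on four square legs, each 36×36 mm in cross-section. The legs rest on z = 0, each flush with a corner of the seat.

B is an open storage box with external size 171×334×312 mm and wall thickness 21 mm (the base is also 21 mm thick). The base covers the whole footprint; the four walls stand on the base, with the y-facing walls full-width and the x-facing walls fitting between their inner faces.

The open box is on top of the stool.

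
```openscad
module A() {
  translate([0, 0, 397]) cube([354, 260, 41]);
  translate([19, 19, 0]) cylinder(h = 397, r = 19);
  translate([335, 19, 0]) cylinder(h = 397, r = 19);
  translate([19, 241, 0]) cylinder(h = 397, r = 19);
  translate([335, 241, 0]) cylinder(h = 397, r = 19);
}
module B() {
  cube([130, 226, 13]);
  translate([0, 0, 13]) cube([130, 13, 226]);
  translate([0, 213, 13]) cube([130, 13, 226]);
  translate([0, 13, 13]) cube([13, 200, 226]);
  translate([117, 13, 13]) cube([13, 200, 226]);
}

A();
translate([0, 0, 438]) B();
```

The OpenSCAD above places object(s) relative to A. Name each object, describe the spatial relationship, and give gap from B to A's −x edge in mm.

A is a stool. B is an open box. The open box is on top of the stool. The gap from the open box to the stool's −x edge is 0 mm.

The open box's min-x is at 0; the stool's min-x is 0; gap = 0 mm.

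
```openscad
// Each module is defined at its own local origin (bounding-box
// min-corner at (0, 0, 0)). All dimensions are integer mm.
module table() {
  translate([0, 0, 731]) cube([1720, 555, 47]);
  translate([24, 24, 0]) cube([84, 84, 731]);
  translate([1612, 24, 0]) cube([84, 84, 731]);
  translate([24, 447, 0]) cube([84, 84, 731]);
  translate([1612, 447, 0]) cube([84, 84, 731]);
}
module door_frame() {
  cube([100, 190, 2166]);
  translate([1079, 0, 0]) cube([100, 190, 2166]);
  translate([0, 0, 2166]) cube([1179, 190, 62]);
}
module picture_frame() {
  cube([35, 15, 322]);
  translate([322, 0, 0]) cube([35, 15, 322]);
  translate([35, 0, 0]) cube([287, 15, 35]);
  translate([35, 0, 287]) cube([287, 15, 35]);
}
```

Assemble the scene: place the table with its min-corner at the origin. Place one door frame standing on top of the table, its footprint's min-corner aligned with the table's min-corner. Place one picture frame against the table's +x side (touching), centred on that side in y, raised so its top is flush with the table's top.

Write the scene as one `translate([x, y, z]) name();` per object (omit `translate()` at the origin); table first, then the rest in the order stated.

table();
translate([0, 0, 778]) door_frame();
translate([1720, 270, 456]) picture_frame();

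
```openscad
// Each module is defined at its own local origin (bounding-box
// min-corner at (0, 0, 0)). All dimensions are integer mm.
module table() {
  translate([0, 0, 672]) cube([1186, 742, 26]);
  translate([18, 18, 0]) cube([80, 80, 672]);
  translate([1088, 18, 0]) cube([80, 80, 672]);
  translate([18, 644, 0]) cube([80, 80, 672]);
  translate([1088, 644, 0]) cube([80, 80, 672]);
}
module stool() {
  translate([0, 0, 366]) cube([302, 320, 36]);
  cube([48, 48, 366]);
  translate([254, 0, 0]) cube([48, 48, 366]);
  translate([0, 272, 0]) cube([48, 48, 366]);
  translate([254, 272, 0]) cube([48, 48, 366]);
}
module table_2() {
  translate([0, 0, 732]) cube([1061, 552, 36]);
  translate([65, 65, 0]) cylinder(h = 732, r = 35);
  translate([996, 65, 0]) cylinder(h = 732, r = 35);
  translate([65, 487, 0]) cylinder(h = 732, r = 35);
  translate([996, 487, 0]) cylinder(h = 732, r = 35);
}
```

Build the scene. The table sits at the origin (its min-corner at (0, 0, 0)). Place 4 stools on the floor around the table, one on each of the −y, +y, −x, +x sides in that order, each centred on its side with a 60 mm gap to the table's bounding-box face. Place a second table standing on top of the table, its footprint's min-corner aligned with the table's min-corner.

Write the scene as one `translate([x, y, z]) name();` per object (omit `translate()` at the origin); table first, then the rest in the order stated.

table();
translate([442, -380, 0]) stool();
translate([442, 802, 0]) stool();
translate([-362, 211, 0]) stool();
translate([1246, 211, 0]) stool();
translate([0, 0, 698]) table_2();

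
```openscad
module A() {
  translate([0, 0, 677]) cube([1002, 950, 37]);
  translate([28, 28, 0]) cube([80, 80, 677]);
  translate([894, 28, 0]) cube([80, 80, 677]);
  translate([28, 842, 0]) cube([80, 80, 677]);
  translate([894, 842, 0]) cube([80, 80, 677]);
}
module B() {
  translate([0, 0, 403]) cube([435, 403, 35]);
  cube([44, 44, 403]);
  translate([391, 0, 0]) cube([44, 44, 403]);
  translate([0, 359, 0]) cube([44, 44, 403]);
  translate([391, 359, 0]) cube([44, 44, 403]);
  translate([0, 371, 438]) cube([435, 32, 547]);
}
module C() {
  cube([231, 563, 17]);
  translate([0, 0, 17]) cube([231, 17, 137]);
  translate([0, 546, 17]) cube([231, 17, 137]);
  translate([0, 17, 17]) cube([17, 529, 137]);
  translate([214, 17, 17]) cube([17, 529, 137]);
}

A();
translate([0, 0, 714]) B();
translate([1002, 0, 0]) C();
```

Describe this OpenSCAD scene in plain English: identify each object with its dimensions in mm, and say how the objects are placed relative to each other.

A is a table: top 1002 mm (x) × 950 mm (y), 37 mm thick, upper face at z = 714 mm, on four 80×80 mm square legs, each inset 28 mm from the nearest pair of top edges, running from z = 0 to the bottom of the top.

B is a chair. The seat is a 435×403×35 mm slab with its top at z = 438 mm, on four 44×44 mm corner legs (flush with the seat edges, standing on z = 0). A flat backrest 32 mm thick, 547 mm tall, spans the full seat width and rises from the seat top along its +y edge, rear face flush with the rear of the seat.

C is an open storage box with external size 231×563×154 mm and wall thickness 17 mm (the base is also 17 mm thick). The base covers the whole footprint; the four walls stand on the base, with the y-facing walls full-width and the x-facing walls fitting between their inner faces.

The chair is on top of the table. The open box is against the table's +x side, with their −y faces flush.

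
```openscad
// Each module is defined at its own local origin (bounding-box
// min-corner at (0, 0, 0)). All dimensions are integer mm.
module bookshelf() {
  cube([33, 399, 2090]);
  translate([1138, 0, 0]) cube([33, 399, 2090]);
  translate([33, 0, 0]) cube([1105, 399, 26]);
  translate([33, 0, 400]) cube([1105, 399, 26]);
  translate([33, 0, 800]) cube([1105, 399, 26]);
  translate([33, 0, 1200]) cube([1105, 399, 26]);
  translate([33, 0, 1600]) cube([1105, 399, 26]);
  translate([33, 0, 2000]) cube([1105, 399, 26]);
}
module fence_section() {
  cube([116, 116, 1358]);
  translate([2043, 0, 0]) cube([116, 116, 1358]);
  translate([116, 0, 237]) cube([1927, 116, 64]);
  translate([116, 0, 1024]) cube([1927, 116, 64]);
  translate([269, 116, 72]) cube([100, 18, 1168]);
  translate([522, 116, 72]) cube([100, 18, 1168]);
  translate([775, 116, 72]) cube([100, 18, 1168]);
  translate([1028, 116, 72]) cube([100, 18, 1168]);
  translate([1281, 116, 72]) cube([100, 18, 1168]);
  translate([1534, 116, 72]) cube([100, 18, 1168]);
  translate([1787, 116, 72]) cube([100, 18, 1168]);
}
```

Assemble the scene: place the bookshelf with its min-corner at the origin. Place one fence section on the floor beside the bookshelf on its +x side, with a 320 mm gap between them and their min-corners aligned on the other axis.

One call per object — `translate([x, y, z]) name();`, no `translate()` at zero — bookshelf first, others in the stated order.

bookshelf();
translate([1491, 0, 0]) fence_section();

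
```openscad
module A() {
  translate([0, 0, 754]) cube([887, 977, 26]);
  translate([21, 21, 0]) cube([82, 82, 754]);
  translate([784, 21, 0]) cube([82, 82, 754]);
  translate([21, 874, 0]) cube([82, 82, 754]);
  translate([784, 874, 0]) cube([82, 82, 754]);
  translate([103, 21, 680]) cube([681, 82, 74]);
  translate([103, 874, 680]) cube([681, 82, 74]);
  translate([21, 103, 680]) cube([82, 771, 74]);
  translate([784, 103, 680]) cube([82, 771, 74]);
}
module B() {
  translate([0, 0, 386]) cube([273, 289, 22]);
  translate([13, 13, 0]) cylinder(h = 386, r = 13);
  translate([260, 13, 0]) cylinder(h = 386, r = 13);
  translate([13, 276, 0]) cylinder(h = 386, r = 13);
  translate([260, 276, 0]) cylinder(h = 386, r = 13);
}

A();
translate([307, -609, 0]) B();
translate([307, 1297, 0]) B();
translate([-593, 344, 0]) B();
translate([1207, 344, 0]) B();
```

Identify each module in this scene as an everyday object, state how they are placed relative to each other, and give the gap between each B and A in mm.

Each stool's nearest face is 320 mm from the table's bounding box.

A is a table. B is a stool. Four stools sit around the table at the −y, +y, −x, +x sides. The gap between each stool and the table is 320 mm.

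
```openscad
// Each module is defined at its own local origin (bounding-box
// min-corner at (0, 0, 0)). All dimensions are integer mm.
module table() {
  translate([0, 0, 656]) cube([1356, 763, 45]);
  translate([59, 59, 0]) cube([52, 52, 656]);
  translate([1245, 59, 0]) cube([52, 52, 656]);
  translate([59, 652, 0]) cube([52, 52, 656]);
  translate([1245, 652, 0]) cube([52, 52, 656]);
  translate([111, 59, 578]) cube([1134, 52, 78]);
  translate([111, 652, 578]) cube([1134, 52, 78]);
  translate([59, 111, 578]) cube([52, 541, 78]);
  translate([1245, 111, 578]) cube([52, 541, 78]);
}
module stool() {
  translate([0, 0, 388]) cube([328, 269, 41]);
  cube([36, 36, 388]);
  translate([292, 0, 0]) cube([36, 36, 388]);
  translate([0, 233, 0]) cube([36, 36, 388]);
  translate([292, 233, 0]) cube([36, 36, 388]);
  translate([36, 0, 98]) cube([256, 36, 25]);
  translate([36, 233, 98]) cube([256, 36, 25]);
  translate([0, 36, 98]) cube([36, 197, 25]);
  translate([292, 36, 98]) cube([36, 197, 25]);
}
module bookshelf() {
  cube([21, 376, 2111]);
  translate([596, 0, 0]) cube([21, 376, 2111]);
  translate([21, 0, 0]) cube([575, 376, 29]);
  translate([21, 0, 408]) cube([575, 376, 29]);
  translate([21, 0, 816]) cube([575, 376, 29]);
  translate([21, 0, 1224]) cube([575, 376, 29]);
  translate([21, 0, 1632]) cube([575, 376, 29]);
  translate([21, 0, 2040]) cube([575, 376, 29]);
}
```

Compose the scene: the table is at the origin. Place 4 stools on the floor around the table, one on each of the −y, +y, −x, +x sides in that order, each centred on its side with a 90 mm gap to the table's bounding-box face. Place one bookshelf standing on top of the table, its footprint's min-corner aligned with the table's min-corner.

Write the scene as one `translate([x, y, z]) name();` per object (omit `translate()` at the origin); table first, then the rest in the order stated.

table();
translate([514, -359, 0]) stool();
translate([514, 853, 0]) stool();
translate([-418, 247, 0]) stool();
translate([1446, 247, 0]) stool();
translate([0, 0, 701]) bookshelf();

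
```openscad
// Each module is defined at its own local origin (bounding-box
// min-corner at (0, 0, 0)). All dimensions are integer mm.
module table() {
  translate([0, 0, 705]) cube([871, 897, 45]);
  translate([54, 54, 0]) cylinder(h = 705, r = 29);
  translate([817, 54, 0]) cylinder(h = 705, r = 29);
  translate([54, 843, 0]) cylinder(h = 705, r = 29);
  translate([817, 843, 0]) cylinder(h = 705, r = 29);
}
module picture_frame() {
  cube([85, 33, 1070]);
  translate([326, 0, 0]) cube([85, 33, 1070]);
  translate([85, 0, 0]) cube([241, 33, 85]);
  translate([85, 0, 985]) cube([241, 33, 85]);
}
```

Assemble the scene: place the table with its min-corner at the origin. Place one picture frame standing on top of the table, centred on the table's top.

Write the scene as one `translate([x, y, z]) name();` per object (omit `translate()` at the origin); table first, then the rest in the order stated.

table();
translate([230, 432, 750]) picture_frame();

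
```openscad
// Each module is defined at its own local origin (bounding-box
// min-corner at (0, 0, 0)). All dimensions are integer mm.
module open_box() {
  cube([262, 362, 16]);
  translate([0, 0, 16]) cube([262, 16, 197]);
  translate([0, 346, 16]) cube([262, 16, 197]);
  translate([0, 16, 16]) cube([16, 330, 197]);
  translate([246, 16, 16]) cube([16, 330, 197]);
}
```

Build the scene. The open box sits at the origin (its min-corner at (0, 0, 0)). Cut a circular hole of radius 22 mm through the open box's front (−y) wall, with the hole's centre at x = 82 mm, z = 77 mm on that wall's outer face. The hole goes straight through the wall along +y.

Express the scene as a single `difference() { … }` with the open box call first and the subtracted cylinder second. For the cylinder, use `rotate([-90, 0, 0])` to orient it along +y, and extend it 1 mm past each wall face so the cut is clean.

difference() {
  open_box();
  translate([82, -1, 77]) rotate([-90, 0, 0]) cylinder(h = 18, r = 22);
}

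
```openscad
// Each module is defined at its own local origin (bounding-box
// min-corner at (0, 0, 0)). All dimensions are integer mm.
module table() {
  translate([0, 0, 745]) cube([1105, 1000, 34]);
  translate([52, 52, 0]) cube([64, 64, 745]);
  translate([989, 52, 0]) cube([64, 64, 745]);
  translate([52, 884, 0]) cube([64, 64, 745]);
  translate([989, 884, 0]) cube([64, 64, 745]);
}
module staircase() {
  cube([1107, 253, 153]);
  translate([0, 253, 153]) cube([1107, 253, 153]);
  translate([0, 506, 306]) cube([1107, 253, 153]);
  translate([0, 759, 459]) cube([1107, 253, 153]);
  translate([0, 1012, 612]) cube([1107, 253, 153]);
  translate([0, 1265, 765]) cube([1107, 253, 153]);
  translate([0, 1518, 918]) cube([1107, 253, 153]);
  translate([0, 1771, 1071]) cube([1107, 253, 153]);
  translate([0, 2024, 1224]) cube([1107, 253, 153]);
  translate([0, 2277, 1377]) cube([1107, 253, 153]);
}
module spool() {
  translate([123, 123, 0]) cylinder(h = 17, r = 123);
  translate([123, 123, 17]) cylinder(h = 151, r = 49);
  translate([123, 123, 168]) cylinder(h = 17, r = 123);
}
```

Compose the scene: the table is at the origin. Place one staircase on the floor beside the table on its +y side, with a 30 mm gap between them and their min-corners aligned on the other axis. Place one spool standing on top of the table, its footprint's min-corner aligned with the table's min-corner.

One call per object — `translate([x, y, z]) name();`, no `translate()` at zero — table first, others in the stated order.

table();
translate([0, 1030, 0]) staircase();
translate([0, 0, 779]) spool();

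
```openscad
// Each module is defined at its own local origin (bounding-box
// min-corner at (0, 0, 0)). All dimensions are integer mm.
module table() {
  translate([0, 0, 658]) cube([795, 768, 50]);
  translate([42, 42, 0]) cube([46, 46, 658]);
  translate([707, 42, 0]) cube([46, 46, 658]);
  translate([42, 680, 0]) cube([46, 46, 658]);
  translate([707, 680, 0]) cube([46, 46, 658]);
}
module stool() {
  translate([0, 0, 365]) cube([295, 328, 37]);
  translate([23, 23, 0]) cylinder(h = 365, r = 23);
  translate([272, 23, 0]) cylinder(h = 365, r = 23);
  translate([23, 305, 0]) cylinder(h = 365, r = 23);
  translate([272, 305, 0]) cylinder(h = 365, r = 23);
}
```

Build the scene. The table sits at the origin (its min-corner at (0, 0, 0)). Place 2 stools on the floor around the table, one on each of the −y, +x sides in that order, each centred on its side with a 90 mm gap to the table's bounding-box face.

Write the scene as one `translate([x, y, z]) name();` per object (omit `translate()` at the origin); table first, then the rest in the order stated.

table();
translate([250, -418, 0]) stool();
translate([885, 220, 0]) stool();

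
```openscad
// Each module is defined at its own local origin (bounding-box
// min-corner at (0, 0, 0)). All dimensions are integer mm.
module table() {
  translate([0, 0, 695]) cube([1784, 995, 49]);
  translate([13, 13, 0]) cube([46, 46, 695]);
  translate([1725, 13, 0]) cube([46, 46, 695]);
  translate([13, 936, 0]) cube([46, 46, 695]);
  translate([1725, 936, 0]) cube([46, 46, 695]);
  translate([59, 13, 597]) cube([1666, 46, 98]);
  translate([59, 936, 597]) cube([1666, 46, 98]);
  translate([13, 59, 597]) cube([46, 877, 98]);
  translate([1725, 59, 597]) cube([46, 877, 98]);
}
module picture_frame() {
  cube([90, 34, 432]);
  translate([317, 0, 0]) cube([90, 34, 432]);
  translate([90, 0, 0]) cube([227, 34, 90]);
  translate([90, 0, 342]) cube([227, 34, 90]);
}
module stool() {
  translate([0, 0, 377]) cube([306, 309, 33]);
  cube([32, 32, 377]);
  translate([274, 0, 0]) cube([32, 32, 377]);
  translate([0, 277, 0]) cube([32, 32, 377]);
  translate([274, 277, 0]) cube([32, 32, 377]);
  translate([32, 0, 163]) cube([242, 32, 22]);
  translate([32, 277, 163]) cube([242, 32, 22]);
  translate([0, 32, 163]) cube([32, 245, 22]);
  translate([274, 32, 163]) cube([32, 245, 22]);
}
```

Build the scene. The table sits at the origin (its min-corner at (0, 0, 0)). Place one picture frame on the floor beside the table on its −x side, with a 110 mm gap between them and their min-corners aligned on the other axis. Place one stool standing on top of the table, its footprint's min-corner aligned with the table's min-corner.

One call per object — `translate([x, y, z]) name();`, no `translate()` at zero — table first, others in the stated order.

table();
translate([-517, 0, 0]) picture_frame();
translate([0, 0, 744]) stool();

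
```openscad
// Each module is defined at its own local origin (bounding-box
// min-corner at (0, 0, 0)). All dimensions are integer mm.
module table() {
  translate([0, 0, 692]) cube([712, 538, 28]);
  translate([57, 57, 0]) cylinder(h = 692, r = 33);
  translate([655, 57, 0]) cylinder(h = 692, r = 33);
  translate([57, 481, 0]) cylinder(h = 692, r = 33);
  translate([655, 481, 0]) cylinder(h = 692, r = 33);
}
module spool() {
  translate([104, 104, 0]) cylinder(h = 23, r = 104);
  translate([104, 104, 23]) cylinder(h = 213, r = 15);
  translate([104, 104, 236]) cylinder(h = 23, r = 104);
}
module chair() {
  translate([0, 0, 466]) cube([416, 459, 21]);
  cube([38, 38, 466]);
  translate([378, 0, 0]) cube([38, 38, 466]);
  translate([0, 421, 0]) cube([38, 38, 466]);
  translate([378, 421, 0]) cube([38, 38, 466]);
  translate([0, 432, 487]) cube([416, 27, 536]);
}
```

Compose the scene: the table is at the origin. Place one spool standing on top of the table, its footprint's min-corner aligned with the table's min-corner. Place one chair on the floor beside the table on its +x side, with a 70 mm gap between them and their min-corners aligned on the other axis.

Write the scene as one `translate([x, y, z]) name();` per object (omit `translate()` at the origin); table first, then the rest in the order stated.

table();
translate([0, 0, 720]) spool();
translate([782, 0, 0]) chair();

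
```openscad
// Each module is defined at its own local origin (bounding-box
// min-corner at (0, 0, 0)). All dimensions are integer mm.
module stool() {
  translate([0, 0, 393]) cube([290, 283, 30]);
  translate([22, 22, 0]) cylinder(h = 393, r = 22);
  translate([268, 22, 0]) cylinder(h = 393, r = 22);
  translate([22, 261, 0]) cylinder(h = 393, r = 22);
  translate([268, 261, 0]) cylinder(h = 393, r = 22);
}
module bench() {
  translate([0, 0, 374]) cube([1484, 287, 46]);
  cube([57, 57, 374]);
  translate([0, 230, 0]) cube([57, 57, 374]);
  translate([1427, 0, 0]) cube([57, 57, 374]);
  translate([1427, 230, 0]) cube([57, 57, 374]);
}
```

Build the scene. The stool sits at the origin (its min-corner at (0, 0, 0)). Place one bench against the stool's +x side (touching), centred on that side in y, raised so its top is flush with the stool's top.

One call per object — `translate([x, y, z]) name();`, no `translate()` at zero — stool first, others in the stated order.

stool();
translate([290, -2, 3]) bench();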